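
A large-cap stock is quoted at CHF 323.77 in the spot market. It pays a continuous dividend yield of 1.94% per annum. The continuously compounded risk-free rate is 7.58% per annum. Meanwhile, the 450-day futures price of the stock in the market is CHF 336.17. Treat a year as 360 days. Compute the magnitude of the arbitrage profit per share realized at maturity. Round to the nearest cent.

CHF 11.25 per share

Fair futures: F* = S·e^(carry·T), with carry = (r − q) = 0.0758 − 0.0194 = 0.0564
F* = 323.77 · e^(0.0564 × 450/360) = 323.77 · e^0.070500 = 323.77 × 1.073045 = CHF 347.4198
Market CHF 336.17 < fair CHF 347.4198: forward underpriced → reverse cash-and-carry (short spot, go long the forward).
At maturity, profit = |F_mkt − F*| = |336.17 − 347.4198| = CHF 11.25 per share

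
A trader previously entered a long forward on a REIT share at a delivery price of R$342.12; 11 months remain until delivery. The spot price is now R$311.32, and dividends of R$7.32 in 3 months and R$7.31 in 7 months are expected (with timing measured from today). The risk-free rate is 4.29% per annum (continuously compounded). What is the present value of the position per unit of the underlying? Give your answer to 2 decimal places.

-R$31.98

PV(remaining dividends) I = 7.32·e^(−0.0429·3/12) + 7.31·e^(−0.0429·7/12) = 14.3712
Current forward F = (S − I)·e^(rT) = (311.32 − 14.3712)·e^(0.0429·11/12) = 296.9488 × 1.040108 = 308.8588
Value (long) = (F − K)·e^(−rT) = (308.8588 − 342.12) × 0.961438 = -31.9786
Value = -R$31.98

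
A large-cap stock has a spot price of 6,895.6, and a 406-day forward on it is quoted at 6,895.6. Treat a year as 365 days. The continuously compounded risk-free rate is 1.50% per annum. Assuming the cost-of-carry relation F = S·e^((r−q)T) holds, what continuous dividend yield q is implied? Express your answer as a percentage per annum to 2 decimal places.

From F = S·e^((r−q)T): (r − q) = ln(F/S)/T
ln(6895.6/6895.6) = ln(1.000000) = 0.000000
(r − q) = 0.000000 / (406/365) = 0.000000
q = r − ln(F/S)/T = 0.0150 + 0.000000 = 0.015000
q = 1.50%

1.50%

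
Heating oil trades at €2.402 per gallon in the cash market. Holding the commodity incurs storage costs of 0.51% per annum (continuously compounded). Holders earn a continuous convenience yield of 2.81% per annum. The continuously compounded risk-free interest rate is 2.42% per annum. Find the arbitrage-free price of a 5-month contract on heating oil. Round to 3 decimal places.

€2.403 per gallon

Net carry = r + u − y = 0.0242 + 0.0051 − 0.0281 = 0.0012
F = S·e^((r+u−y)T) = 2.402 · e^(0.0012 × 5/12) = 2.402 · e^0.000500
= 2.402 × 1.000500 = €2.403 per gallon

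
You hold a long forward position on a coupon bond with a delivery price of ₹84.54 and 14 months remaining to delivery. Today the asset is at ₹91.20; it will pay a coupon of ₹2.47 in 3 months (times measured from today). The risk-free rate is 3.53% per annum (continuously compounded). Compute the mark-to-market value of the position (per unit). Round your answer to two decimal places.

PV(remaining coupons) I = 2.47·e^(−0.0353·3/12) = 2.4483
Current forward F = (S − I)·e^(rT) = (91.20 − 2.4483)·e^(0.0353·14/12) = 88.7517 × 1.042043 = 92.4831
Value (long) = (F − K)·e^(−rT) = (92.4831 − 84.54) × 0.959653 = 7.6226
Value = ₹7.62

₹7.62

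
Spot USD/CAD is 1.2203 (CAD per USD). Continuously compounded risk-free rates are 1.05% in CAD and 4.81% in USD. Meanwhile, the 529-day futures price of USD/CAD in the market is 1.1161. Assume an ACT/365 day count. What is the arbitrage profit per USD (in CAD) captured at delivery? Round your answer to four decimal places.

0.0395 per USD (in CAD)

Fair futures: F* = S·e^(carry·T), with carry = (r_CAD − r_USD) = 0.0105 − 0.0481 = -0.0376
F* = 1.2203 · e^(-0.0376 × 529/365) = 1.2203 · e^-0.054494 = 1.2203 × 0.946964 = 1.1556
Market 1.1161 < fair 1.1556: forward underpriced → reverse cash-and-carry (short spot, go long the forward).
At maturity, profit = |F_mkt − F*| = |1.1161 − 1.1556| = 0.0395 per USD (in CAD)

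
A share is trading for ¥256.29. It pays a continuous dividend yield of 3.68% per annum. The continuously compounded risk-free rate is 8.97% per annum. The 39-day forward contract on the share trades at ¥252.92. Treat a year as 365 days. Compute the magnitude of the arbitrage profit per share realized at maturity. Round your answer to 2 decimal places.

Fair forward: F* = S·e^(carry·T), with carry = (r − q) = 0.0897 − 0.0368 = 0.0529
F* = 256.29 · e^(0.0529 × 39/365) = 256.29 · e^0.005652 = 256.29 × 1.005668 = ¥257.7427
Market ¥252.92 < fair ¥257.7427: forward underpriced → reverse cash-and-carry (short spot, go long the forward).
At maturity, profit = |F_mkt − F*| = |252.92 − 257.7427| = ¥4.82 per share

¥4.82 per share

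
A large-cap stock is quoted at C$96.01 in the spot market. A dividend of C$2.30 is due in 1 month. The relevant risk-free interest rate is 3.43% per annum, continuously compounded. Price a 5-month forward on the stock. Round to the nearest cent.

PV(dividends) I = 2.30·e^(−0.0343·1/12)
I = 2.2934
F = (S − I)·e^(rT) = (96.01 − 2.2934) · e^(0.0343·5/12)
= 93.7166 · e^0.014292 = 93.7166 × 1.014395 = C$95.07

C$95.07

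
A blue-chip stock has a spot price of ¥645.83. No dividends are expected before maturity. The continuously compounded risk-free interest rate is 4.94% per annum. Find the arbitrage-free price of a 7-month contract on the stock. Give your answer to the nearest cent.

F = S·e^(rT) = 645.83 · e^(0.0494 × 7/12)
= 645.83 · e^0.028817 = 645.83 × 1.029236
F = ¥664.71

¥664.71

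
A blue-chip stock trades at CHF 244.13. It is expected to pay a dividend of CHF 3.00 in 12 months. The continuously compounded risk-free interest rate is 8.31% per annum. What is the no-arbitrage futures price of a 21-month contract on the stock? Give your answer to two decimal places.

PV(dividends) I = 3.00·e^(−0.0831·12/12)
I = 2.7608
F = (S − I)·e^(rT) = (244.13 − 2.7608) · e^(0.0831·21/12)
= 241.3692 · e^0.145425 = 241.3692 × 1.156531 = CHF 279.15

CHF 279.15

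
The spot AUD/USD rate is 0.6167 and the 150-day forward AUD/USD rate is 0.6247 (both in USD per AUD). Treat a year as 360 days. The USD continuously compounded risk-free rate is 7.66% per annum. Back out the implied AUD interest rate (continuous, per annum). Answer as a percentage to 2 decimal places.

4.57%

F = S·e^((r_USD − r_AUD)T) ⇒ r_AUD = r_USD − ln(F/S)/T
ln(0.6247/0.6167) = 0.012889; /(150/360) = 0.030934
r_AUD = 0.0766 − 0.030934 = 0.045666
r_AUD = 4.57%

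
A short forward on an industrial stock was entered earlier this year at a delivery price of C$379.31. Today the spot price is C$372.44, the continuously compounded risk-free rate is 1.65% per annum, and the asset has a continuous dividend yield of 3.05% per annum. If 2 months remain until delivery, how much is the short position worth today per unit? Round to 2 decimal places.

Current fair forward for the remaining 2 months: F = S·e^((r − q)·T), (r − q) = 0.0165 − 0.0305 = -0.0140
F = 372.44 · e^(-0.0140 × 2/12) = 372.44 × 0.997669 = 371.5718
Value of long forward = (F − K)·e^(−rT) = (371.5718 − 379.31) · e^(−0.0165·2/12)
= -7.7382 × 0.997254 = -7.72
Short position value = −(long value) = C$7.72

C$7.72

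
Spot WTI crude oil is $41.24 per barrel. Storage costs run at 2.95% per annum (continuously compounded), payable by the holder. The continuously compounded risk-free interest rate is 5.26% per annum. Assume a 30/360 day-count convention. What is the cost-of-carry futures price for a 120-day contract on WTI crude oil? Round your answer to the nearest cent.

Net carry = r + u − y = 0.0526 + 0.0295 − 0.0000 = 0.0821
F = S·e^((r+u−y)T) = 41.24 · e^(0.0821 × 120/360) = 41.24 · e^0.027367
= 41.24 × 1.027745 = $42.38 per barrel

$42.38 per barrel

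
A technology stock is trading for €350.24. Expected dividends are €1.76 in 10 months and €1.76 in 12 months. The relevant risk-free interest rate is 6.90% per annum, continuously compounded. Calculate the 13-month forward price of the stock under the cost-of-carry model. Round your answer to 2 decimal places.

€373.86

PV(dividends) I = 1.76·e^(−0.0690·10/12) + 1.76·e^(−0.0690·12/12)
I = 1.6617 + 1.6427 = 3.3044
F = (S − I)·e^(rT) = (350.24 − 3.3044) · e^(0.0690·13/12)
= 346.9356 · e^0.074750 = 346.9356 × 1.077615 = €373.86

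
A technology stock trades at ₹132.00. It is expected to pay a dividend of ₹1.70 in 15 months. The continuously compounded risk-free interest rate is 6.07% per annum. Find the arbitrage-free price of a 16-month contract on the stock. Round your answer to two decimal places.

₹141.42

PV(dividends) I = 1.70·e^(−0.0607·15/12)
I = 1.5758
F = (S − I)·e^(rT) = (132.00 − 1.5758) · e^(0.0607·16/12)
= 130.4242 · e^0.080933 = 130.4242 × 1.084298 = ₹141.42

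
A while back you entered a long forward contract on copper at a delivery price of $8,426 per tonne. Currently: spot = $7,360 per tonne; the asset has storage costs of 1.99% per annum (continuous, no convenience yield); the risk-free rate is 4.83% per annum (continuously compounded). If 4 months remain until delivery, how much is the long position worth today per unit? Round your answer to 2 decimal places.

-$882.44 per tonne

Current fair forward for the remaining 4 months: F = S·e^((r + u)·T), (r + u) = 0.0483 + 0.0199 = 0.0682
F = 7360 · e^(0.0682 × 4/12) = 7360 × 1.02299370 = 7529.2336
Value of long forward = (F − K)·e^(−rT) = (7529.2336 − 8426) · e^(−0.0483·4/12)
= -896.7664 × 0.98402891 = -882.44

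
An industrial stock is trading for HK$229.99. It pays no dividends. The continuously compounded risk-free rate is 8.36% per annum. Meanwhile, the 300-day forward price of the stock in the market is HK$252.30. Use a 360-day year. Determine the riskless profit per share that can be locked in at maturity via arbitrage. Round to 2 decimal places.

HK$5.72 per share

Fair forward: F* = S·e^(carry·T), with carry = r = 0.0836
F* = 229.99 · e^(0.0836 × 300/360) = 229.99 · e^0.069667 = 229.99 × 1.072151 = HK$246.5840
Market HK$252.30 > fair HK$246.5840: forward overpriced → cash-and-carry (buy spot, short the forward).
At maturity, profit = |F_mkt − F*| = |252.30 − 246.5840| = HK$5.72 per share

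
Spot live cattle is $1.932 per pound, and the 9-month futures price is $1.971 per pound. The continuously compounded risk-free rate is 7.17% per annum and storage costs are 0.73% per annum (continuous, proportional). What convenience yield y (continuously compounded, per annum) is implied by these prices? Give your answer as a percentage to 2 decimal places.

F = S·e^((r+u−y)T) ⇒ (r+u−y) = ln(F/S)/T
ln(1.971/1.932) = 0.019985; /T ⇒ 0.026647
y = r + u − ln(F/S)/T = 0.0717 + 0.0073 − 0.026647 = 0.052353
y = 5.24%

5.24%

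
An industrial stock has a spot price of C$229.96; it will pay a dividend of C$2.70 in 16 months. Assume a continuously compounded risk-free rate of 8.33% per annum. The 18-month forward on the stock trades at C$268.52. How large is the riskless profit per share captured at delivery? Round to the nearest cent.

C$10.69 per share

PV(dividends) I = 2.70·e^(−0.0833·16/12) = 2.4162
Fair forward F* = (S − I)·e^(rT) = (229.96 − 2.4162)·e^0.124950 = 227.5438 × 1.133092 = 257.8281
Market C$268.52 > fair 257.8281: forward overpriced → cash-and-carry (borrow at r, buy the stock and collect the dividends, short the forward).
Profit at T = |F_mkt − F*| = |268.52 − 257.8281| = C$10.69 per share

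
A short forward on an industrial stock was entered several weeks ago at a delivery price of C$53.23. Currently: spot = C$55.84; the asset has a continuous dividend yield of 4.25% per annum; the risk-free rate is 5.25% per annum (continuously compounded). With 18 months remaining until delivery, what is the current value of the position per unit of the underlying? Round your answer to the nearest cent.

Current fair forward for the remaining 18 months: F = S·e^((r − q)·T), (r − q) = 0.0525 − 0.0425 = 0.0100
F = 55.84 · e^(0.0100 × 18/12) = 55.84 × 1.015113 = 56.6839
Value of long forward = (F − K)·e^(−rT) = (56.6839 − 53.23) · e^(−0.0525·18/12)
= 3.4539 × 0.924271 = 3.19
Short position value = −(long value) = -C$3.19

-C$3.19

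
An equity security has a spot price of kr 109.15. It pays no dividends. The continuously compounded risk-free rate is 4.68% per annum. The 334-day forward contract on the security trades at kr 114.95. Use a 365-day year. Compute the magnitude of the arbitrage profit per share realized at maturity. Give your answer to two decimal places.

kr 1.02 per share

Fair forward: F* = S·e^(carry·T), with carry = r = 0.0468
F* = 109.15 · e^(0.0468 × 334/365) = 109.15 · e^0.042825 = 109.15 × 1.043755 = kr 113.9259
Market kr 114.95 > fair kr 113.9259: forward overpriced → cash-and-carry (buy spot, short the forward).
At maturity, profit = |F_mkt − F*| = |114.95 − 113.9259| = kr 1.02 per share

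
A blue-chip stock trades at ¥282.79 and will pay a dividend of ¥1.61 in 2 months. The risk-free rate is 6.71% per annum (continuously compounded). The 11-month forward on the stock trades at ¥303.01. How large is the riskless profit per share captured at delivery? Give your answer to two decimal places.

PV(dividends) I = 1.61·e^(−0.0671·2/12) = 1.5921
Fair forward F* = (S − I)·e^(rT) = (282.79 − 1.5921)·e^0.061508 = 281.1979 × 1.063439 = 299.0368
Market ¥303.01 > fair 299.0368: forward overpriced → cash-and-carry (borrow at r, buy the stock and collect the dividends, short the forward).
Profit at T = |F_mkt − F*| = |303.01 − 299.0368| = ¥3.97 per share

¥3.97 per share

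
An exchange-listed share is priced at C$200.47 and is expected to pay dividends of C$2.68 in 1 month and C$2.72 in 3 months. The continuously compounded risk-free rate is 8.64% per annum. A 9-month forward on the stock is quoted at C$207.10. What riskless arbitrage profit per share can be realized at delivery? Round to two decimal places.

C$1.11 per share

PV(dividends) I = 2.68·e^(−0.0864·1/12) + 2.72·e^(−0.0864·3/12) = 5.3227
Fair forward F* = (S − I)·e^(rT) = (200.47 − 5.3227)·e^0.064800 = 195.1473 × 1.066946 = 208.2116
Market C$207.10 < fair 208.2116: forward underpriced → reverse cash-and-carry (short the stock, invest proceeds at r, pay the dividends, go long the forward).
Profit at T = |F_mkt − F*| = |207.10 − 208.2116| = C$1.11 per share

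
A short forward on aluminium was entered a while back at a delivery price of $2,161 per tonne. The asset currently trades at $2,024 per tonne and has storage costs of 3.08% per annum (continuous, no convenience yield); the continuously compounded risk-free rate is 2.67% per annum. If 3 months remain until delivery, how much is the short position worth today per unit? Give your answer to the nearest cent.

$106.98 per tonne

Current fair forward for the remaining 3 months: F = S·e^((r + u)·T), (r + u) = 0.0267 + 0.0308 = 0.0575
F = 2024 · e^(0.0575 × 3/12) = 2024 × 1.01447882 = 2053.3051
Value of long forward = (F − K)·e^(−rT) = (2053.3051 − 2161) · e^(−0.0267·3/12)
= -107.6949 × 0.99334723 = -106.98
Short position value = −(long value) = $106.98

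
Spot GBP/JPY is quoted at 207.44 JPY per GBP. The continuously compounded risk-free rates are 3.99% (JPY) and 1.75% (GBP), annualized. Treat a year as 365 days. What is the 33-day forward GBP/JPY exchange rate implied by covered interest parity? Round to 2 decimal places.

F = S·e^((r_JPY − r_GBP)T) = 207.44 · e^((0.0399 − 0.0175) × 33/365)
= 207.44 · e^0.002025 = 207.44 × 1.002027
F = 207.86 JPY per GBP

207.86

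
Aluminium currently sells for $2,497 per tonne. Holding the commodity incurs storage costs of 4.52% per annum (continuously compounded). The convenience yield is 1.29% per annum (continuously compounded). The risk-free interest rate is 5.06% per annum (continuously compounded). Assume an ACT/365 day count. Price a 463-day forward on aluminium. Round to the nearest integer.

$2,774 per tonne

Net carry = r + u − y = 0.0506 + 0.0452 − 0.0129 = 0.0829
F = S·e^((r+u−y)T) = 2497 · e^(0.0829 × 463/365) = 2497 · e^0.105158
= 2497 × 1.110886 = $2,774 per tonne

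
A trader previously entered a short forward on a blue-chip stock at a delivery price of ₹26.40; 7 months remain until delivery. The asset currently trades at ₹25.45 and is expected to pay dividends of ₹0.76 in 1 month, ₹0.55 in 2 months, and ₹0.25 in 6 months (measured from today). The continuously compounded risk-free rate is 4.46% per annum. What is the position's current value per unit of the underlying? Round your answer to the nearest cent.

₹1.82

PV(remaining dividends) I = 0.76·e^(−0.0446·1/12) + 0.55·e^(−0.0446·2/12) + 0.25·e^(−0.0446·6/12) = 1.5476
Current forward F = (S − I)·e^(rT) = (25.45 − 1.5476)·e^(0.0446·7/12) = 23.9024 × 1.026358 = 24.5324
Value (long) = (F − K)·e^(−rT) = (24.5324 − 26.40) × 0.974319 = -1.8196
Short position value = −(long value) = ₹1.82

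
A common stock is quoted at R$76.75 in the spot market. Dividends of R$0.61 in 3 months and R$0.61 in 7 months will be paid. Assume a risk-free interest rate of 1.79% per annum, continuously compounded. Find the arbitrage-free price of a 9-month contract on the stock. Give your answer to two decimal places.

PV(dividends) I = 0.61·e^(−0.0179·3/12) + 0.61·e^(−0.0179·7/12)
I = 0.6073 + 0.6037 = 1.2110
F = (S − I)·e^(rT) = (76.75 − 1.2110) · e^(0.0179·9/12)
= 75.5390 · e^0.013425 = 75.5390 × 1.013516 = R$76.56

R$76.56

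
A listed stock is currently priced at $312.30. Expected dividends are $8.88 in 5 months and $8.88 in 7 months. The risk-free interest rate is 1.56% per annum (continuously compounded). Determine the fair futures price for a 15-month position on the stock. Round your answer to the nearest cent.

PV(dividends) I = 8.88·e^(−0.0156·5/12) + 8.88·e^(−0.0156·7/12)
I = 8.8225 + 8.7996 = 17.6221
F = (S − I)·e^(rT) = (312.30 − 17.6221) · e^(0.0156·15/12)
= 294.6779 · e^0.019500 = 294.6779 × 1.019691 = $300.48

$300.48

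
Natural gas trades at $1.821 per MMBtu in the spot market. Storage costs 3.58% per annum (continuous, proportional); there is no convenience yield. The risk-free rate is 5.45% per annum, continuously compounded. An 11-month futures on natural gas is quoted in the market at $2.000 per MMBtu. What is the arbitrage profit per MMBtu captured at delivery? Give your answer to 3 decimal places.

Fair futures: F* = S·e^(carry·T), with carry = (r + u) = 0.0545 + 0.0358 = 0.0903
F* = 1.821 · e^(0.0903 × 11/12) = 1.821 · e^0.082775 = 1.821 × 1.086297 = $1.9781
Market $2.000 > fair $1.9781: forward overpriced → cash-and-carry (buy spot, short the forward).
At maturity, profit = |F_mkt − F*| = |2.000 − 1.9781| = $0.022 per MMBtu

$0.022 per MMBtu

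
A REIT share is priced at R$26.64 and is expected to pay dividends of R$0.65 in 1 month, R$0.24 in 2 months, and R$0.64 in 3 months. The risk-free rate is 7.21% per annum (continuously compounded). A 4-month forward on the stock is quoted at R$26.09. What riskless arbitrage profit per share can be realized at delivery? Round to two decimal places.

PV(dividends) I = 0.65·e^(−0.0721·1/12) + 0.24·e^(−0.0721·2/12) + 0.64·e^(−0.0721·3/12) = 1.5118
Fair forward F* = (S − I)·e^(rT) = (26.64 − 1.5118)·e^0.024033 = 25.1282 × 1.024324 = 25.7394
Market R$26.09 > fair 25.7394: forward overpriced → cash-and-carry (borrow at r, buy the stock and collect the dividends, short the forward).
Profit at T = |F_mkt − F*| = |26.09 − 25.7394| = R$0.35 per share

R$0.35 per share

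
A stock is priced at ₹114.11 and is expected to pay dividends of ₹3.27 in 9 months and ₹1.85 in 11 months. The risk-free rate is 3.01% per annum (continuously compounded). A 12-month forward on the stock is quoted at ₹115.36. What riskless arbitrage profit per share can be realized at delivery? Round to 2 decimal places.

PV(dividends) I = 3.27·e^(−0.0301·9/12) + 1.85·e^(−0.0301·11/12) = 4.9967
Fair forward F* = (S − I)·e^(rT) = (114.11 − 4.9967)·e^0.030100 = 109.1133 × 1.030558 = 112.4476
Market ₹115.36 > fair 112.4476: forward overpriced → cash-and-carry (borrow at r, buy the stock and collect the dividends, short the forward).
Profit at T = |F_mkt − F*| = |115.36 − 112.4476| = ₹2.91 per share

₹2.91 per share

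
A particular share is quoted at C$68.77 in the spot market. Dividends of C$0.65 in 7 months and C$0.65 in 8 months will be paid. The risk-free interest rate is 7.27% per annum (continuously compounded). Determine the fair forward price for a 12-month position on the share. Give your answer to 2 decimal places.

PV(dividends) I = 0.65·e^(−0.0727·7/12) + 0.65·e^(−0.0727·8/12)
I = 0.6230 + 0.6192 = 1.2422
F = (S − I)·e^(rT) = (68.77 − 1.2422) · e^(0.0727·12/12)
= 67.5278 · e^0.072700 = 67.5278 × 1.075408 = C$72.62

C$72.62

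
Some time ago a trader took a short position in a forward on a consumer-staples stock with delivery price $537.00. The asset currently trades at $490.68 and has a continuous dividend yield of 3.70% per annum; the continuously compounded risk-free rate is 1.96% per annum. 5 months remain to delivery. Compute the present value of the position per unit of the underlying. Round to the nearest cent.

$49.46

Current fair forward for the remaining 5 months: F = S·e^((r − q)·T), (r − q) = 0.0196 − 0.0370 = -0.0174
F = 490.68 · e^(-0.0174 × 5/12) = 490.68 × 0.992776 = 487.1353
Value of long forward = (F − K)·e^(−rT) = (487.1353 − 537.00) · e^(−0.0196·5/12)
= -49.8647 × 0.991867 = -49.46
Short position value = −(long value) = $49.46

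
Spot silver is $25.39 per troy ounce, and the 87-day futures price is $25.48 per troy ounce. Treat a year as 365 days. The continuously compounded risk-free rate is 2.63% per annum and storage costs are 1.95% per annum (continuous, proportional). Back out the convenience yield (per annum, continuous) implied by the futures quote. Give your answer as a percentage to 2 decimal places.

3.10%

F = S·e^((r+u−y)T) ⇒ (r+u−y) = ln(F/S)/T
ln(25.48/25.39) = 0.003538; /T ⇒ 0.014843
y = r + u − ln(F/S)/T = 0.0263 + 0.0195 − 0.014843 = 0.030957
y = 3.10%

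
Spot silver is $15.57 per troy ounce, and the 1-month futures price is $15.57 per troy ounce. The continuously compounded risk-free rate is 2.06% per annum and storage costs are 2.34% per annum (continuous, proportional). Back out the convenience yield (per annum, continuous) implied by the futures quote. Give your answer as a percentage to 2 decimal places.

F = S·e^((r+u−y)T) ⇒ (r+u−y) = ln(F/S)/T
ln(15.57/15.57) = 0.000000; /T ⇒ 0.000000
y = r + u − ln(F/S)/T = 0.0206 + 0.0234 + 0.000000 = 0.044000
y = 4.40%

4.40%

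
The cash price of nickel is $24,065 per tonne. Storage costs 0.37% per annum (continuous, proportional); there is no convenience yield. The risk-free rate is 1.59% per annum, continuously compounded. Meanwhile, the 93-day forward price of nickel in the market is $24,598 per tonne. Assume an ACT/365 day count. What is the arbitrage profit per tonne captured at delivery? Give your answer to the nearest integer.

$413 per tonne

Fair forward: F* = S·e^(carry·T), with carry = (r + u) = 0.0159 + 0.0037 = 0.0196
F* = 24065 · e^(0.0196 × 93/365) = 24065 · e^0.004994 = 24065 × 1.005006 = $24185.4694
Market $24598 > fair $24185.4694: forward overpriced → cash-and-carry (buy spot, short the forward).
At maturity, profit = |F_mkt − F*| = |24598 − 24185.4694| = $413 per tonne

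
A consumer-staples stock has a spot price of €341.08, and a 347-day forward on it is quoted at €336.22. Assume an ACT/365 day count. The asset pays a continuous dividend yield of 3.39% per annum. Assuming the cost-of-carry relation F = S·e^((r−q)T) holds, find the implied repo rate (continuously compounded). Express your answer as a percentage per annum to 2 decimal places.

From F = S·e^((r−q)T): (r − q) = ln(F/S)/T
ln(336.22/341.08) = ln(0.985751) = -0.014351
(r − q) = -0.014351 / (347/365) = -0.015095
r = ln(F/S)/T + q = -0.015095 + 0.0339 = 0.018805
r = 1.88%

1.88%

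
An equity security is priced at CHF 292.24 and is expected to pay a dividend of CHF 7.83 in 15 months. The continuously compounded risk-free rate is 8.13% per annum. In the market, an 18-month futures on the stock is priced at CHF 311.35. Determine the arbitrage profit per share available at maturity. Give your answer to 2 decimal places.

CHF 10.80 per share

PV(dividends) I = 7.83·e^(−0.0813·15/12) = 7.0734
Fair futures F* = (S − I)·e^(rT) = (292.24 − 7.0734)·e^0.121950 = 285.1666 × 1.129698 = 322.1521
Market CHF 311.35 < fair 322.1521: forward underpriced → reverse cash-and-carry (short the stock, invest proceeds at r, pay the dividends, go long the forward).
Profit at T = |F_mkt − F*| = |311.35 − 322.1521| = CHF 10.80 per share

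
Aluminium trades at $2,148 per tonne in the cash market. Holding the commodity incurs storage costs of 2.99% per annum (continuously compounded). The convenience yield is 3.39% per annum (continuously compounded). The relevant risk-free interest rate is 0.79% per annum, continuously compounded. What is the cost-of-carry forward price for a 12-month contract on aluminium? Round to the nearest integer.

Net carry = r + u − y = 0.0079 + 0.0299 − 0.0339 = 0.0039
F = S·e^((r+u−y)T) = 2148 · e^(0.0039 × 12/12) = 2148 · e^0.003900
= 2148 × 1.003908 = $2,156 per tonne

$2,156 per tonne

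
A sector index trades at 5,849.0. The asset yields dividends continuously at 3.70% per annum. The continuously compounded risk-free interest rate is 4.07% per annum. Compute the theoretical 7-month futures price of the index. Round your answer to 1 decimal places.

F = S·e^((r − q)T) = 5849.0 · e^((0.0407 − 0.0370) × 7/12)
= 5849.0 · e^0.002158 = 5849.0 × 1.002160
F = 5,861.6

5,861.6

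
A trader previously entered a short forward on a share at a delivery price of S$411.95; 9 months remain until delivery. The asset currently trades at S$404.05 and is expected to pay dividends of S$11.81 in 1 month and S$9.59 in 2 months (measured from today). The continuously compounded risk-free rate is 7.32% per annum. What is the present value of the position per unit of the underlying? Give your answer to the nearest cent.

PV(remaining dividends) I = 11.81·e^(−0.0732·1/12) + 9.59·e^(−0.0732·2/12) = 21.2119
Current forward F = (S − I)·e^(rT) = (404.05 − 21.2119)·e^(0.0732·9/12) = 382.8381 × 1.056435 = 404.4436
Value (long) = (F − K)·e^(−rT) = (404.4436 − 411.95) × 0.946580 = -7.1054
Short position value = −(long value) = S$7.11

S$7.11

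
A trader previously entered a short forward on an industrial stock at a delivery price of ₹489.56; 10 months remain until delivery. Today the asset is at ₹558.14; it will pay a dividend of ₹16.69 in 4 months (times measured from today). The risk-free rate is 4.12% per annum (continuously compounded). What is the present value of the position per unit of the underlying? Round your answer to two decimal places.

-₹68.64

PV(remaining dividends) I = 16.69·e^(−0.0412·4/12) = 16.4624
Current forward F = (S − I)·e^(rT) = (558.14 − 16.4624)·e^(0.0412·10/12) = 541.6776 × 1.034930 = 560.5984
Value (long) = (F − K)·e^(−rT) = (560.5984 − 489.56) × 0.966249 = 68.6408
Short position value = −(long value) = -₹68.64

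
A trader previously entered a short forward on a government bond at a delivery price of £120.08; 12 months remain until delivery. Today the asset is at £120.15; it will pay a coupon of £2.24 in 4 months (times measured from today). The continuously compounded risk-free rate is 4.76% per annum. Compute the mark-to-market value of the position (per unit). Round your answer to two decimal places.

PV(remaining coupons) I = 2.24·e^(−0.0476·4/12) = 2.2047
Current forward F = (S − I)·e^(rT) = (120.15 − 2.2047)·e^(0.0476·12/12) = 117.9453 × 1.048751 = 123.6953
Value (long) = (F − K)·e^(−rT) = (123.6953 − 120.08) × 0.953515 = 3.4472
Short position value = −(long value) = -£3.45

-£3.45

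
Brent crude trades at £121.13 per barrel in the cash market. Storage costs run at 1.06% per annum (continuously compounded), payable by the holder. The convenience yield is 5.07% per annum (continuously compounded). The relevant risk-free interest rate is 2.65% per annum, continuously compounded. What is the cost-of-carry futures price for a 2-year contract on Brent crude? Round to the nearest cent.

Net carry = r + u − y = 0.0265 + 0.0106 − 0.0507 = -0.0136
F = S·e^((r+u−y)T) = 121.13 · e^(-0.0136 × 2) = 121.13 · e^-0.027200
= 121.13 × 0.973167 = £117.88 per barrel

£117.88 per barrel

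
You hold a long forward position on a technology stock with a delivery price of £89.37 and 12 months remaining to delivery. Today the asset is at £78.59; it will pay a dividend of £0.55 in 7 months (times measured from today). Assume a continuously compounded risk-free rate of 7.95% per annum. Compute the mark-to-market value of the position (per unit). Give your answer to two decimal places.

PV(remaining dividends) I = 0.55·e^(−0.0795·7/12) = 0.5251
Current forward F = (S − I)·e^(rT) = (78.59 − 0.5251)·e^(0.0795·12/12) = 78.0649 × 1.082746 = 84.5245
Value (long) = (F − K)·e^(−rT) = (84.5245 − 89.37) × 0.923578 = -4.4752
Value = -£4.48

-£4.48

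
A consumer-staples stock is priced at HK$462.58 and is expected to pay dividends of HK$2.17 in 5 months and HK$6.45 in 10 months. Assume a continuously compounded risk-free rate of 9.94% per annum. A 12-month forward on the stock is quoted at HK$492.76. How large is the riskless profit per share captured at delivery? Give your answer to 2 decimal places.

PV(dividends) I = 2.17·e^(−0.0994·5/12) + 6.45·e^(−0.0994·10/12) = 8.0192
Fair forward F* = (S − I)·e^(rT) = (462.58 − 8.0192)·e^0.099400 = 454.5608 × 1.104508 = 502.0660
Market HK$492.76 < fair 502.0660: forward underpriced → reverse cash-and-carry (short the stock, invest proceeds at r, pay the dividends, go long the forward).
Profit at T = |F_mkt − F*| = |492.76 − 502.0660| = HK$9.31 per share

HK$9.31 per share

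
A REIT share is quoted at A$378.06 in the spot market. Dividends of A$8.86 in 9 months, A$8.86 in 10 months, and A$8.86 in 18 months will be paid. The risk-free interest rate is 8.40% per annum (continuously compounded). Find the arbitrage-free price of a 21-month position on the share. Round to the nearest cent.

PV(dividends) I = 8.86·e^(−0.0840·9/12) + 8.86·e^(−0.0840·10/12) + 8.86·e^(−0.0840·18/12)
I = 8.3190 + 8.2610 + 7.8111 = 24.3911
F = (S − I)·e^(rT) = (378.06 − 24.3911) · e^(0.0840·21/12)
= 353.6689 · e^0.147000 = 353.6689 × 1.158354 = A$409.67

A$409.67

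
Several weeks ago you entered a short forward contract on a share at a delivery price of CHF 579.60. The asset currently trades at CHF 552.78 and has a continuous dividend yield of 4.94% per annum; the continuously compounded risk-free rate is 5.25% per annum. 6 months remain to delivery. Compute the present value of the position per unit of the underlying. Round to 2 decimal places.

CHF 25.29

Current fair forward for the remaining 6 months: F = S·e^((r − q)·T), (r − q) = 0.0525 − 0.0494 = 0.0031
F = 552.78 · e^(0.0031 × 6/12) = 552.78 × 1.001551 = 553.6374
Value of long forward = (F − K)·e^(−rT) = (553.6374 − 579.60) · e^(−0.0525·6/12)
= -25.9626 × 0.974092 = -25.29
Short position value = −(long value) = CHF 25.29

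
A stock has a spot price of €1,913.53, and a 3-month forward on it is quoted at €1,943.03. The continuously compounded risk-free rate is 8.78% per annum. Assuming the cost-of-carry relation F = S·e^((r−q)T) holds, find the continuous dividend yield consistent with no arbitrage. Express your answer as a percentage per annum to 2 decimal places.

2.66%

From F = S·e^((r−q)T): (r − q) = ln(F/S)/T
ln(1943.03/1913.53) = ln(1.015417) = 0.015299
(r − q) = 0.015299 / (3/12) = 0.061196
q = r − ln(F/S)/T = 0.0878 − 0.061196 = 0.026604
q = 2.66%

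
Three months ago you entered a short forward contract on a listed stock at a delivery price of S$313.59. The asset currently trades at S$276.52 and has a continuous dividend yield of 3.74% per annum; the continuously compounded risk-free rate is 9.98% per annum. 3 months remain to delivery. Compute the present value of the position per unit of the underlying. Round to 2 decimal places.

S$31.92

Current fair forward for the remaining 3 months: F = S·e^((r − q)·T), (r − q) = 0.0998 − 0.0374 = 0.0624
F = 276.52 · e^(0.0624 × 3/12) = 276.52 × 1.015722 = 280.8674
Value of long forward = (F − K)·e^(−rT) = (280.8674 − 313.59) · e^(−0.0998·3/12)
= -32.7226 × 0.975359 = -31.92
Short position value = −(long value) = S$31.92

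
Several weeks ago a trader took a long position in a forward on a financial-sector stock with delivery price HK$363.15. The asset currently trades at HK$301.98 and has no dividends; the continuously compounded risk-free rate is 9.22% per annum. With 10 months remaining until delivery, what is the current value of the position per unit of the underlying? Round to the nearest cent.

Current fair forward for the remaining 10 months: F = S·e^(r·T), r = 0.0922
F = 301.98 · e^(0.0922 × 10/12) = 301.98 × 1.079862 = 326.0967
Value of long forward = (F − K)·e^(−rT) = (326.0967 − 363.15) · e^(−0.0922·10/12)
= -37.0533 × 0.926044 = -34.31

-HK$34.31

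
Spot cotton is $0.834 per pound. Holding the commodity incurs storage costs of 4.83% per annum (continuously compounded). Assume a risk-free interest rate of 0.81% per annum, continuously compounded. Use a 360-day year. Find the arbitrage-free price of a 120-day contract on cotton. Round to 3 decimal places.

Net carry = r + u − y = 0.0081 + 0.0483 − 0.0000 = 0.0564
F = S·e^((r+u−y)T) = 0.834 · e^(0.0564 × 120/360) = 0.834 · e^0.018800
= 0.834 × 1.018978 = $0.850 per pound

$0.850 per pound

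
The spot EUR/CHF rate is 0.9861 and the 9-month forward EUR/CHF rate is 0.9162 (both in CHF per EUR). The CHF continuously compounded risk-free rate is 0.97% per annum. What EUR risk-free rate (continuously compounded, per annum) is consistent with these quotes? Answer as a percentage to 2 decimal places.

10.77%

F = S·e^((r_CHF − r_EUR)T) ⇒ r_EUR = r_CHF − ln(F/S)/T
ln(0.9162/0.9861) = -0.073523; /(9/12) = -0.098031
r_EUR = 0.0097 + 0.098031 = 0.107731
r_EUR = 10.77%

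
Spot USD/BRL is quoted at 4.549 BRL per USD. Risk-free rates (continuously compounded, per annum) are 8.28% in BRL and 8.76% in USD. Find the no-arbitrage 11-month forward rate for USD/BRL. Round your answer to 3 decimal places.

4.529

F = S·e^((r_BRL − r_USD)T) = 4.549 · e^((0.0828 − 0.0876) × 11/12)
= 4.549 · e^-0.004400 = 4.549 × 0.995610
F = 4.529 BRL per USD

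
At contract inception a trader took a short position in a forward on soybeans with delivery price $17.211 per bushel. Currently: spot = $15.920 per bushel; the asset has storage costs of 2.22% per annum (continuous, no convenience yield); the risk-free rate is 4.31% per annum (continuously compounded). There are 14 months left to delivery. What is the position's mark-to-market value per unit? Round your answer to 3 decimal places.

Current fair forward for the remaining 14 months: F = S·e^((r + u)·T), (r + u) = 0.0431 + 0.0222 = 0.0653
F = 15.920 · e^(0.0653 × 14/12) = 15.920 × 1.079160 = 17.1802
Value of long forward = (F − K)·e^(−rT) = (17.1802 − 17.211) · e^(−0.0431·14/12)
= -0.0308 × 0.950960 = -0.029
Short position value = −(long value) = $0.029

$0.029 per bushel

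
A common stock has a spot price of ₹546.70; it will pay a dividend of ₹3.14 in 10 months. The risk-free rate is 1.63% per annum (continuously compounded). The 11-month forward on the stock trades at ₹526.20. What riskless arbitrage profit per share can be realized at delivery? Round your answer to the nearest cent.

₹25.59 per share

PV(dividends) I = 3.14·e^(−0.0163·10/12) = 3.0976
Fair forward F* = (S − I)·e^(rT) = (546.70 − 3.0976)·e^0.014942 = 543.6024 × 1.015054 = 551.7858
Market ₹526.20 < fair 551.7858: forward underpriced → reverse cash-and-carry (short the stock, invest proceeds at r, pay the dividends, go long the forward).
Profit at T = |F_mkt − F*| = |526.20 − 551.7858| = ₹25.59 per share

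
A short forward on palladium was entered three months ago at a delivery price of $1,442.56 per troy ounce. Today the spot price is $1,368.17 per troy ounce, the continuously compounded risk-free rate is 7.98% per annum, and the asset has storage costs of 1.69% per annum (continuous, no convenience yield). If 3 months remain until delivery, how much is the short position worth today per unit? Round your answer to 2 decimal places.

$40.10 per troy ounce

Current fair forward for the remaining 3 months: F = S·e^((r + u)·T), (r + u) = 0.0798 + 0.0169 = 0.0967
F = 1368.17 · e^(0.0967 × 3/12) = 1368.17 × 1.02446958 = 1401.6485
Value of long forward = (F − K)·e^(−rT) = (1401.6485 − 1442.56) · e^(−0.0798·3/12)
= -40.9115 × 0.98024768 = -40.10
Short position value = −(long value) = $40.10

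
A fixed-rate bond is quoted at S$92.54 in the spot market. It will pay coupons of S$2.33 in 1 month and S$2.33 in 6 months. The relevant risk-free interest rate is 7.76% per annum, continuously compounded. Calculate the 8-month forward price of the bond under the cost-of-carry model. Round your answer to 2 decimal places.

S$92.66

PV(coupons) I = 2.33·e^(−0.0776·1/12) + 2.33·e^(−0.0776·6/12)
I = 2.3150 + 2.2413 = 4.5563
F = (S − I)·e^(rT) = (92.54 − 4.5563) · e^(0.0776·8/12)
= 87.9837 · e^0.051733 = 87.9837 × 1.053095 = S$92.66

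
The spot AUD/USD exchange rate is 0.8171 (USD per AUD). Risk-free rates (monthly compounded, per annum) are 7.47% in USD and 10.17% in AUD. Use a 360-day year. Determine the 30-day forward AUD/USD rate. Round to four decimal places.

By covered interest parity, F = S · (1+r_USD/12)^(12T) / (1+r_AUD/12)^(12T)
= 0.8171 × 1.006225 / 1.008475 = 0.8171 × 0.997769
F = 0.8153 USD per AUD

0.8153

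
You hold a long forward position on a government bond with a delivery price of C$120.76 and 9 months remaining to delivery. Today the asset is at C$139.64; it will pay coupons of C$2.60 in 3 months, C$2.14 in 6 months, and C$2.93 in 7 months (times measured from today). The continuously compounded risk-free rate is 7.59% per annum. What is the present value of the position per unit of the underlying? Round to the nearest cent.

C$18.15

PV(remaining coupons) I = 2.60·e^(−0.0759·3/12) + 2.14·e^(−0.0759·6/12) + 2.93·e^(−0.0759·7/12) = 7.4145
Current forward F = (S − I)·e^(rT) = (139.64 − 7.4145)·e^(0.0759·9/12) = 132.2255 × 1.058576 = 139.9707
Value (long) = (F − K)·e^(−rT) = (139.9707 − 120.76) × 0.944665 = 18.1477
Value = C$18.15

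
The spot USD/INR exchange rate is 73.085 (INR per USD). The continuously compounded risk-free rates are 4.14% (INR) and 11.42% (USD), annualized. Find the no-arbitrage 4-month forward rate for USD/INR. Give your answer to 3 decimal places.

71.333

F = S·e^((r_INR − r_USD)T) = 73.085 · e^((0.0414 − 0.1142) × 4/12)
= 73.085 · e^-0.024267 = 73.085 × 0.976025
F = 71.333 INR per USD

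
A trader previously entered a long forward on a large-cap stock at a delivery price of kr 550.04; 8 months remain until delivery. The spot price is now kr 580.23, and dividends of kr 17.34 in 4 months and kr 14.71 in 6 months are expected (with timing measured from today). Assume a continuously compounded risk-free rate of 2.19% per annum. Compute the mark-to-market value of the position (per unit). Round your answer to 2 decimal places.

PV(remaining dividends) I = 17.34·e^(−0.0219·4/12) + 14.71·e^(−0.0219·6/12) = 31.7637
Current forward F = (S − I)·e^(rT) = (580.23 − 31.7637)·e^(0.0219·8/12) = 548.4663 × 1.014707 = 556.5326
Value (long) = (F − K)·e^(−rT) = (556.5326 − 550.04) × 0.985506 = 6.3985
Value = kr 6.40

kr 6.40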